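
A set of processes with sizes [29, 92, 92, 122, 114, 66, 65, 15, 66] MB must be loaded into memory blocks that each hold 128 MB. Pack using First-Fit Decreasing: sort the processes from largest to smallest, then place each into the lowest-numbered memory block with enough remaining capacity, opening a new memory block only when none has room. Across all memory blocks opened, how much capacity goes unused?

Sorted descending: 122, 114, 92, 92, 66, 66, 65, 29, 15.
Put 122 MB in memory block 1; 6 MB remain.
Put 114 MB in memory block 2; 14 MB remain.
Put 92 MB in memory block 3; 36 MB remain.
Put 92 MB in memory block 4; 36 MB remain.
Put 66 MB in memory block 5; 62 MB remain.
Put 66 MB in memory block 6; 62 MB remain.
Put 65 MB in memory block 7; 63 MB remain.
Put 29 MB in memory block 3; 7 MB remain.
Put 15 MB in memory block 4; 21 MB remain.
7 memory blocks × 128 MB = 896 MB; used 661 MB; unused 235 MB.

235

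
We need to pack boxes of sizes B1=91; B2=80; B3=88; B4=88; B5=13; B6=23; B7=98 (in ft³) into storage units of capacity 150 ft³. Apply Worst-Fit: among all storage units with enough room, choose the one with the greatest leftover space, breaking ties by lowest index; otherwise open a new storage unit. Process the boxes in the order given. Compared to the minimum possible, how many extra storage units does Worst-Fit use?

0

Worst-Fit: [91] [80,13] [88,23] [88] [98] → 5 storage units.
5 boxes exceed 75 ft³ (half the capacity), and no two of those can share a storage unit, so at least 5 storage units are needed.
So 5 is already optimal.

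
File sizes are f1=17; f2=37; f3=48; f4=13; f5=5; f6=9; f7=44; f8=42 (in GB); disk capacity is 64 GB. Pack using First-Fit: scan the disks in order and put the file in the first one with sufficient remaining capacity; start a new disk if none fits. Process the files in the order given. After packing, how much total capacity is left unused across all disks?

41

disk 1: place f1 (17 GB), 47 GB left
disk 1: place f2 (37 GB), 10 GB left
disk 2: place f3 (48 GB), 16 GB left
disk 2: place f4 (13 GB), 3 GB left
disk 1: place f5 (5 GB), 5 GB left
disk 3: place f6 (9 GB), 55 GB left
disk 3: place f7 (44 GB), 11 GB left
disk 4: place f8 (42 GB), 22 GB left
4 disks × 64 GB = 256 GB; used 215 GB; unused 41 GB.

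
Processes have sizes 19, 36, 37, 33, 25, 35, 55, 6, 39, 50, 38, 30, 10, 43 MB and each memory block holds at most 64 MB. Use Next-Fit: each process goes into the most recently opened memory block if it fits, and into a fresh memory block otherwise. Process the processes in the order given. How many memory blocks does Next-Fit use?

19 MB → memory block 1 (remaining 45 MB)
36 MB → memory block 1 (remaining 9 MB)
37 MB → memory block 2 (remaining 27 MB)
33 MB → memory block 3 (remaining 31 MB)
25 MB → memory block 3 (remaining 6 MB)
35 MB → memory block 4 (remaining 29 MB)
55 MB → memory block 5 (remaining 9 MB)
6 MB → memory block 5 (remaining 3 MB)
39 MB → memory block 6 (remaining 25 MB)
50 MB → memory block 7 (remaining 14 MB)
38 MB → memory block 8 (remaining 26 MB)
30 MB → memory block 9 (remaining 34 MB)
10 MB → memory block 9 (remaining 24 MB)
43 MB → memory block 10 (remaining 21 MB)

10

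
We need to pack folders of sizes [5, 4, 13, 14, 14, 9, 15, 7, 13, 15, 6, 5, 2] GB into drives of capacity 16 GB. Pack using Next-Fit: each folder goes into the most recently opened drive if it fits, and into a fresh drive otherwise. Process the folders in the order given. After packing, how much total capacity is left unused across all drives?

5 GB → drive 1 (remaining 11 GB)
4 GB → drive 1 (remaining 7 GB)
13 GB → drive 2 (remaining 3 GB)
14 GB → drive 3 (remaining 2 GB)
14 GB → drive 4 (remaining 2 GB)
9 GB → drive 5 (remaining 7 GB)
15 GB → drive 6 (remaining 1 GB)
7 GB → drive 7 (remaining 9 GB)
13 GB → drive 8 (remaining 3 GB)
15 GB → drive 9 (remaining 1 GB)
6 GB → drive 10 (remaining 10 GB)
5 GB → drive 10 (remaining 5 GB)
2 GB → drive 10 (remaining 3 GB)
10 drives × 16 GB = 160 GB; used 122 GB; unused 38 GB.

38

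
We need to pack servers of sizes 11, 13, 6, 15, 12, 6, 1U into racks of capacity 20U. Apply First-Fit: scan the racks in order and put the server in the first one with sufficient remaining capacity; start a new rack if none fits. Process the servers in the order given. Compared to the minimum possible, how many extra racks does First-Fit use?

0

First-Fit: [11,6,1] [13,6] [15] [12] → 4 racks.
Total size 64U; any packing needs at least ⌈64/20⌉ = 4 racks.
So 4 is already optimal.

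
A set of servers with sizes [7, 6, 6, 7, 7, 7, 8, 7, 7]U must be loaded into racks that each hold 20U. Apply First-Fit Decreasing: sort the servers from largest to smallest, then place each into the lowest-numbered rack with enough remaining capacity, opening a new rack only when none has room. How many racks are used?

Sorted descending: 8, 7, 7, 7, 7, 7, 7, 6, 6.
8U → rack 1 (remaining 12U)
7U → rack 1 (remaining 5U)
7U → rack 2 (remaining 13U)
7U → rack 2 (remaining 6U)
7U → rack 3 (remaining 13U)
7U → rack 3 (remaining 6U)
7U → rack 4 (remaining 13U)
6U → rack 2 (remaining 0U)
6U → rack 3 (remaining 0U)

4 racks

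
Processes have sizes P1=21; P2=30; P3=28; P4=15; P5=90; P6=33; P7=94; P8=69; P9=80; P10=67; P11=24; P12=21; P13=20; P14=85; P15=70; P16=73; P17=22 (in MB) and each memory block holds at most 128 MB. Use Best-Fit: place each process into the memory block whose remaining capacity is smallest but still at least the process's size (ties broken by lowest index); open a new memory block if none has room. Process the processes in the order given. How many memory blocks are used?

memory block 1: place P1 (21 MB), 107 MB left
memory block 1: place P2 (30 MB), 77 MB left
memory block 1: place P3 (28 MB), 49 MB left
memory block 1: place P4 (15 MB), 34 MB left
memory block 2: place P5 (90 MB), 38 MB left
memory block 1: place P6 (33 MB), 1 MB left
memory block 3: place P7 (94 MB), 34 MB left
memory block 4: place P8 (69 MB), 59 MB left
memory block 5: place P9 (80 MB), 48 MB left
memory block 6: place P10 (67 MB), 61 MB left
memory block 3: place P11 (24 MB), 10 MB left
memory block 2: place P12 (21 MB), 17 MB left
memory block 5: place P13 (20 MB), 28 MB left
memory block 7: place P14 (85 MB), 43 MB left
memory block 8: place P15 (70 MB), 58 MB left
memory block 9: place P16 (73 MB), 55 MB left
memory block 5: place P17 (22 MB), 6 MB left
Final memory blocks: [21,30,28,15,33] [90,21] [94,24] [69] [80,20,22] [67] [85] [70] [73].

9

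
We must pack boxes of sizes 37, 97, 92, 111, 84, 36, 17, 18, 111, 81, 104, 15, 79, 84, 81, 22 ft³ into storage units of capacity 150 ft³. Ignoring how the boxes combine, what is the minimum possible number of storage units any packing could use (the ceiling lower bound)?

Total size = 37 + 97 + 92 + 111 + 84 + 36 + 17 + 18 + 111 + 81 + 104 + 15 + 79 + 84 + 81 + 22 = 1069 ft³.
⌈1069 / 150⌉ = 8.

8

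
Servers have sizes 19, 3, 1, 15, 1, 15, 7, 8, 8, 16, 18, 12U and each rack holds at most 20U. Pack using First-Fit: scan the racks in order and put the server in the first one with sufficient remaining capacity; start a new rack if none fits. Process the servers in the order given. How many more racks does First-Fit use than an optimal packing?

First-Fit: [19,1] [3,15,1] [15] [7,8] [8,12] [16] [18] → 7 racks.
Total size 123U; any packing needs at least ⌈123/20⌉ = 7 racks.
So 7 is already optimal.

0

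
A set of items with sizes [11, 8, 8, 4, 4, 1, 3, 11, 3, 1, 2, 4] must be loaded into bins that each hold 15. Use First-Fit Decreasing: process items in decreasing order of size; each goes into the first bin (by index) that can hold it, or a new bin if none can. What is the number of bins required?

4 bins

Sorted descending: 11, 11, 8, 8, 4, 4, 4, 3, 3, 2, 1, 1.
11 → bin 1 (remaining 4)
11 → bin 2 (remaining 4)
8 → bin 3 (remaining 7)
8 → bin 4 (remaining 7)
4 → bin 1 (remaining 0)
4 → bin 2 (remaining 0)
4 → bin 3 (remaining 3)
3 → bin 3 (remaining 0)
3 → bin 4 (remaining 4)
2 → bin 4 (remaining 2)
1 → bin 4 (remaining 1)
1 → bin 4 (remaining 0)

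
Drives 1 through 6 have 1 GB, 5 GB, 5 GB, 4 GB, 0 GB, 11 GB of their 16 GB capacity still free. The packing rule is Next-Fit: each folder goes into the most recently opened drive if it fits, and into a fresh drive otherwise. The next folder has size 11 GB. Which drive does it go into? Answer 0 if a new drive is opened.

Next-Fit only looks at drive 6, which has 11 GB free.
11 GB fits there.

6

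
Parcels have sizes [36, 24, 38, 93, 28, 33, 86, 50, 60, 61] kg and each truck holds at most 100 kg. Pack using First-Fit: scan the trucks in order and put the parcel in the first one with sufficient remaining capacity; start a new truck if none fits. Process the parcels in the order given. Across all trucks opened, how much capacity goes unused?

Put 36 kg in truck 1; 64 kg remain.
Put 24 kg in truck 1; 40 kg remain.
Put 38 kg in truck 1; 2 kg remain.
Put 93 kg in truck 2; 7 kg remain.
Put 28 kg in truck 3; 72 kg remain.
Put 33 kg in truck 3; 39 kg remain.
Put 86 kg in truck 4; 14 kg remain.
Put 50 kg in truck 5; 50 kg remain.
Put 60 kg in truck 6; 40 kg remain.
Put 61 kg in truck 7; 39 kg remain.
7 trucks × 100 kg = 700 kg; used 509 kg; unused 191 kg.

191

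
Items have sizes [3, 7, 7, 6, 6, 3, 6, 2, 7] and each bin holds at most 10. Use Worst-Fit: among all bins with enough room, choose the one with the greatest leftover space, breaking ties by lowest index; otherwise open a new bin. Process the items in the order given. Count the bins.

bin 1: place 3, 7 left
bin 1: place 7, 0 left
bin 2: place 7, 3 left
bin 3: place 6, 4 left
bin 4: place 6, 4 left
bin 3: place 3, 1 left
bin 5: place 6, 4 left
bin 4: place 2, 2 left
bin 6: place 7, 3 left

6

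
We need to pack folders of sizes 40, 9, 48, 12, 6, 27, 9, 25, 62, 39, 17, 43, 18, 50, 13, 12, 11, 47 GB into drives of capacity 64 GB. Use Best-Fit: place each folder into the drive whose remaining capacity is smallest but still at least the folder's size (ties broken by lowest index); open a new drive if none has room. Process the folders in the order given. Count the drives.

8 drives

40 GB → drive 1 (remaining 24 GB)
9 GB → drive 1 (remaining 15 GB)
48 GB → drive 2 (remaining 16 GB)
12 GB → drive 1 (remaining 3 GB)
6 GB → drive 2 (remaining 10 GB)
27 GB → drive 3 (remaining 37 GB)
9 GB → drive 2 (remaining 1 GB)
25 GB → drive 3 (remaining 12 GB)
62 GB → drive 4 (remaining 2 GB)
39 GB → drive 5 (remaining 25 GB)
17 GB → drive 5 (remaining 8 GB)
43 GB → drive 6 (remaining 21 GB)
18 GB → drive 6 (remaining 3 GB)
50 GB → drive 7 (remaining 14 GB)
13 GB → drive 7 (remaining 1 GB)
12 GB → drive 3 (remaining 0 GB)
11 GB → drive 8 (remaining 53 GB)
47 GB → drive 8 (remaining 6 GB)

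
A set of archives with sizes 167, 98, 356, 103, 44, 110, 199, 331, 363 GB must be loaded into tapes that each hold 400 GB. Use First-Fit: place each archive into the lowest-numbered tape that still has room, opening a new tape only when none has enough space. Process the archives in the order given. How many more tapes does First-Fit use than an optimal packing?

First-Fit: [167,98,103] [356,44] [110,199] [331] [363] → 5 tapes.
Total size 1771 GB; any packing needs at least ⌈1771/400⌉ = 5 tapes.
So 5 is already optimal.

0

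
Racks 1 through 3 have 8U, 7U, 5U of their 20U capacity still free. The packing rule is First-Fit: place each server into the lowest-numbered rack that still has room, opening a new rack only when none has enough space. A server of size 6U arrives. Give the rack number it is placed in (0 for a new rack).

1

Racks with room: rack 1 (8U), rack 2 (7U).
The first with room is rack 1.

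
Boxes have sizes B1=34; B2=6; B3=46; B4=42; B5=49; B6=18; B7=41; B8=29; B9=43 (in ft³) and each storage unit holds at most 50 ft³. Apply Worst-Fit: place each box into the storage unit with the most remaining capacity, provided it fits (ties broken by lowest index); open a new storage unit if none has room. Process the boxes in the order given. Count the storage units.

storage unit 1: place B1 (34 ft³), 16 ft³ left
storage unit 1: place B2 (6 ft³), 10 ft³ left
storage unit 2: place B3 (46 ft³), 4 ft³ left
storage unit 3: place B4 (42 ft³), 8 ft³ left
storage unit 4: place B5 (49 ft³), 1 ft³ left
storage unit 5: place B6 (18 ft³), 32 ft³ left
storage unit 6: place B7 (41 ft³), 9 ft³ left
storage unit 5: place B8 (29 ft³), 3 ft³ left
storage unit 7: place B9 (43 ft³), 7 ft³ left
Final storage units: [34,6] [46] [42] [49] [18,29] [41] [43].

7 storage units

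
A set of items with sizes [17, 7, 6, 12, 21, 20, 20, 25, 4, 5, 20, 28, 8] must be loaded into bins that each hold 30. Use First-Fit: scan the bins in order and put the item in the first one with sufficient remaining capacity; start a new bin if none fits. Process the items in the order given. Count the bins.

8 bins

17 → bin 1 (remaining 13)
7 → bin 1 (remaining 6)
6 → bin 1 (remaining 0)
12 → bin 2 (remaining 18)
21 → bin 3 (remaining 9)
20 → bin 4 (remaining 10)
20 → bin 5 (remaining 10)
25 → bin 6 (remaining 5)
4 → bin 2 (remaining 14)
5 → bin 2 (remaining 9)
20 → bin 7 (remaining 10)
28 → bin 8 (remaining 2)
8 → bin 2 (remaining 1)
Final bins: [17,7,6] [12,4,5,8] [21] [20] [20] [25] [20] [28].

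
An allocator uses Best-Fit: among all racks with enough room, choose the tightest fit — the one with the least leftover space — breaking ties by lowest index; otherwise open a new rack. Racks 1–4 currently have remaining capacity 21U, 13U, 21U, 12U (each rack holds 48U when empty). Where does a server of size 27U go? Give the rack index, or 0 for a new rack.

No rack has ≥ 27U free, so a new rack is opened.

0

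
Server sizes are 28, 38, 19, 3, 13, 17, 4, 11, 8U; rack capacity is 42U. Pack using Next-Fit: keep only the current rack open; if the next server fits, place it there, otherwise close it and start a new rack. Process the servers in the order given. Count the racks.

rack 1: place 28U, 14U left
rack 2: place 38U, 4U left
rack 3: place 19U, 23U left
rack 3: place 3U, 20U left
rack 3: place 13U, 7U left
rack 4: place 17U, 25U left
rack 4: place 4U, 21U left
rack 4: place 11U, 10U left
rack 4: place 8U, 2U left

4 racks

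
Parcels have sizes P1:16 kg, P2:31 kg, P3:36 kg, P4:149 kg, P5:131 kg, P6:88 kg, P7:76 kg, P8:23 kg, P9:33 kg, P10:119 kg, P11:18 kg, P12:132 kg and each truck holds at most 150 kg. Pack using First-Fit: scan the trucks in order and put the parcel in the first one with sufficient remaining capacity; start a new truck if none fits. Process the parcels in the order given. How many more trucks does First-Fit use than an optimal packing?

First-Fit: [16,31,36,23,33] [149] [131,18] [88] [76] [119] [132] → 7 trucks.
Total size 852 kg; any packing needs at least ⌈852/150⌉ = 6 trucks.
An optimal packing achieves that bound: [149] [132,18] [131,16] [119,31] [88,36,23] [76,33] → 6 trucks.
Excess: 7 − 6 = 1.

1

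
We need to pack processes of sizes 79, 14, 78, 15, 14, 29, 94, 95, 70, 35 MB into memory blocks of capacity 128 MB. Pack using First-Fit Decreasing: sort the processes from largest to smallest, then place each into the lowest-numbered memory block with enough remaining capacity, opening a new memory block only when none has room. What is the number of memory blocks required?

5 memory blocks

Sorted descending: 95, 94, 79, 78, 70, 35, 29, 15, 14, 14.
Put 95 MB in memory block 1; 33 MB remain.
Put 94 MB in memory block 2; 34 MB remain.
Put 79 MB in memory block 3; 49 MB remain.
Put 78 MB in memory block 4; 50 MB remain.
Put 70 MB in memory block 5; 58 MB remain.
Put 35 MB in memory block 3; 14 MB remain.
Put 29 MB in memory block 1; 4 MB remain.
Put 15 MB in memory block 2; 19 MB remain.
Put 14 MB in memory block 2; 5 MB remain.
Put 14 MB in memory block 3; 0 MB remain.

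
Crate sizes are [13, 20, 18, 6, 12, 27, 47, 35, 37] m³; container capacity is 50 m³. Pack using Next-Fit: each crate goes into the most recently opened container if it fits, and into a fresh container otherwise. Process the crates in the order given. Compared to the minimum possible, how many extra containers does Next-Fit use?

1

Next-Fit: [13,20] [18,6,12] [27] [47] [35] [37] → 6 containers.
Total size 215 m³; any packing needs at least ⌈215/50⌉ = 5 containers.
An optimal packing achieves that bound: [47] [37,13] [35,12] [27,20] [18,6] → 5 containers.
Excess: 6 − 5 = 1.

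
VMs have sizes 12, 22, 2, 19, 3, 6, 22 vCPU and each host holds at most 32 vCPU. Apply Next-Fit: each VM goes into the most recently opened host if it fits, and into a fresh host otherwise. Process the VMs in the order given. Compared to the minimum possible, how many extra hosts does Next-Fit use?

Next-Fit: [12] [22,2] [19,3,6] [22] → 4 hosts.
Total size 86 vCPU; any packing needs at least ⌈86/32⌉ = 3 hosts.
An optimal packing achieves that bound: [22,6,3] [22,2] [19,12] → 3 hosts.
Excess: 4 − 3 = 1.

1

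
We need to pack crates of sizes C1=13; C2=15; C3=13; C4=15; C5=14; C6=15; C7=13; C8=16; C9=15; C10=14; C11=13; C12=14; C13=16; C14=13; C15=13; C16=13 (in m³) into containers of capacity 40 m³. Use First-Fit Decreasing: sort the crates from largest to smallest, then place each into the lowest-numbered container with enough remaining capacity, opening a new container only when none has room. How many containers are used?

7

Sorted descending: 16, 16, 15, 15, 15, 15, 14, 14, 14, 13, 13, 13, 13, 13, 13, 13.
Put 16 m³ in container 1; 24 m³ remain.
Put 16 m³ in container 1; 8 m³ remain.
Put 15 m³ in container 2; 25 m³ remain.
Put 15 m³ in container 2; 10 m³ remain.
Put 15 m³ in container 3; 25 m³ remain.
Put 15 m³ in container 3; 10 m³ remain.
Put 14 m³ in container 4; 26 m³ remain.
Put 14 m³ in container 4; 12 m³ remain.
Put 14 m³ in container 5; 26 m³ remain.
Put 13 m³ in container 5; 13 m³ remain.
Put 13 m³ in container 5; 0 m³ remain.
Put 13 m³ in container 6; 27 m³ remain.
Put 13 m³ in container 6; 14 m³ remain.
Put 13 m³ in container 6; 1 m³ remain.
Put 13 m³ in container 7; 27 m³ remain.
Put 13 m³ in container 7; 14 m³ remain.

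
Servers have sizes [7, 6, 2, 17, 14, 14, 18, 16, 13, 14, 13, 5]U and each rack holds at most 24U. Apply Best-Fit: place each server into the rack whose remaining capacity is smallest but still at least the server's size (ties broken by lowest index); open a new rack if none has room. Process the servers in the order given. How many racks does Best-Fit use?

9

7U → rack 1 (remaining 17U)
6U → rack 1 (remaining 11U)
2U → rack 1 (remaining 9U)
17U → rack 2 (remaining 7U)
14U → rack 3 (remaining 10U)
14U → rack 4 (remaining 10U)
18U → rack 5 (remaining 6U)
16U → rack 6 (remaining 8U)
13U → rack 7 (remaining 11U)
14U → rack 8 (remaining 10U)
13U → rack 9 (remaining 11U)
5U → rack 5 (remaining 1U)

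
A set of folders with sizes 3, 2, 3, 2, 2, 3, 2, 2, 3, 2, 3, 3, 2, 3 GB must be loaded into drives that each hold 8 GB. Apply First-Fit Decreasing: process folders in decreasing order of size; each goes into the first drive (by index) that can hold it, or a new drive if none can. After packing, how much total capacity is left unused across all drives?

Sorted descending: 3, 3, 3, 3, 3, 3, 3, 2, 2, 2, 2, 2, 2, 2.
Put 3 GB in drive 1; 5 GB remain.
Put 3 GB in drive 1; 2 GB remain.
Put 3 GB in drive 2; 5 GB remain.
Put 3 GB in drive 2; 2 GB remain.
Put 3 GB in drive 3; 5 GB remain.
Put 3 GB in drive 3; 2 GB remain.
Put 3 GB in drive 4; 5 GB remain.
Put 2 GB in drive 1; 0 GB remain.
Put 2 GB in drive 2; 0 GB remain.
Put 2 GB in drive 3; 0 GB remain.
Put 2 GB in drive 4; 3 GB remain.
Put 2 GB in drive 4; 1 GB remain.
Put 2 GB in drive 5; 6 GB remain.
Put 2 GB in drive 5; 4 GB remain.
5 drives × 8 GB = 40 GB; used 35 GB; unused 5 GB.

5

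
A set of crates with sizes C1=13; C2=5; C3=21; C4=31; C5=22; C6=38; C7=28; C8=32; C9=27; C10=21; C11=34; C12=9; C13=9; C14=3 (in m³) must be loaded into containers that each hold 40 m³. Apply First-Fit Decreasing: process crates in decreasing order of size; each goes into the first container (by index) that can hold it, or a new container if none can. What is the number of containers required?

9

Sorted descending: 38, 34, 32, 31, 28, 27, 22, 21, 21, 13, 9, 9, 5, 3.
Put 38 m³ in container 1; 2 m³ remain.
Put 34 m³ in container 2; 6 m³ remain.
Put 32 m³ in container 3; 8 m³ remain.
Put 31 m³ in container 4; 9 m³ remain.
Put 28 m³ in container 5; 12 m³ remain.
Put 27 m³ in container 6; 13 m³ remain.
Put 22 m³ in container 7; 18 m³ remain.
Put 21 m³ in container 8; 19 m³ remain.
Put 21 m³ in container 9; 19 m³ remain.
Put 13 m³ in container 6; 0 m³ remain.
Put 9 m³ in container 4; 0 m³ remain.
Put 9 m³ in container 5; 3 m³ remain.
Put 5 m³ in container 2; 1 m³ remain.
Put 3 m³ in container 3; 5 m³ remain.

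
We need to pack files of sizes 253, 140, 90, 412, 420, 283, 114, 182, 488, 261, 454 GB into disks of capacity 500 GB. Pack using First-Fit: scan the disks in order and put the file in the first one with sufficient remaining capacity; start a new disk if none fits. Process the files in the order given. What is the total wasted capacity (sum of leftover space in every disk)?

403

Put 253 GB in disk 1; 247 GB remain.
Put 140 GB in disk 1; 107 GB remain.
Put 90 GB in disk 1; 17 GB remain.
Put 412 GB in disk 2; 88 GB remain.
Put 420 GB in disk 3; 80 GB remain.
Put 283 GB in disk 4; 217 GB remain.
Put 114 GB in disk 4; 103 GB remain.
Put 182 GB in disk 5; 318 GB remain.
Put 488 GB in disk 6; 12 GB remain.
Put 261 GB in disk 5; 57 GB remain.
Put 454 GB in disk 7; 46 GB remain.
7 disks × 500 GB = 3500 GB; used 3097 GB; unused 403 GB.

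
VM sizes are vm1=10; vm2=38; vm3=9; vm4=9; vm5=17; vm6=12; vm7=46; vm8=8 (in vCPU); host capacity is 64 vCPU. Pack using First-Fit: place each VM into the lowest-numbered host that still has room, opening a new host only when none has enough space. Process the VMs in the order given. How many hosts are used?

3

host 1: place vm1 (10 vCPU), 54 vCPU left
host 1: place vm2 (38 vCPU), 16 vCPU left
host 1: place vm3 (9 vCPU), 7 vCPU left
host 2: place vm4 (9 vCPU), 55 vCPU left
host 2: place vm5 (17 vCPU), 38 vCPU left
host 2: place vm6 (12 vCPU), 26 vCPU left
host 3: place vm7 (46 vCPU), 18 vCPU left
host 2: place vm8 (8 vCPU), 18 vCPU left
Final hosts: [10,38,9] [9,17,12,8] [46].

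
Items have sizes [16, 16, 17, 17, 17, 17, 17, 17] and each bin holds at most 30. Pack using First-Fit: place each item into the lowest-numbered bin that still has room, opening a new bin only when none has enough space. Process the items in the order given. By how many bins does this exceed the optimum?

0

First-Fit: [16] [16] [17] [17] [17] [17] [17] [17] → 8 bins.
8 items exceed 15 (half the capacity), and no two of those can share a bin, so at least 8 bins are needed.
So 8 is already optimal.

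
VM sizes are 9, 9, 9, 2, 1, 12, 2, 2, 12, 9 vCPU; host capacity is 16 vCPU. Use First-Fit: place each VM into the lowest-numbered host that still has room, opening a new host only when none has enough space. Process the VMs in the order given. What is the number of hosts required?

9 vCPU → host 1 (remaining 7 vCPU)
9 vCPU → host 2 (remaining 7 vCPU)
9 vCPU → host 3 (remaining 7 vCPU)
2 vCPU → host 1 (remaining 5 vCPU)
1 vCPU → host 1 (remaining 4 vCPU)
12 vCPU → host 4 (remaining 4 vCPU)
2 vCPU → host 1 (remaining 2 vCPU)
2 vCPU → host 1 (remaining 0 vCPU)
12 vCPU → host 5 (remaining 4 vCPU)
9 vCPU → host 6 (remaining 7 vCPU)
Final hosts: [9,2,1,2,2] [9] [9] [12] [12] [9].

6 hosts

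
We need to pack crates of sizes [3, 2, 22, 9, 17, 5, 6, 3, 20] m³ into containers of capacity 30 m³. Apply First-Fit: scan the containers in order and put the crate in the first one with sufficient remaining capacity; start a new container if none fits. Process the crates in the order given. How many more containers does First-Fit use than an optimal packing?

1

First-Fit: [3,2,22,3] [9,17] [5,6] [20] → 4 containers.
Total size 87 m³; any packing needs at least ⌈87/30⌉ = 3 containers.
An optimal packing achieves that bound: [22,6,2] [20,9] [17,5,3,3] → 3 containers.
Excess: 4 − 3 = 1.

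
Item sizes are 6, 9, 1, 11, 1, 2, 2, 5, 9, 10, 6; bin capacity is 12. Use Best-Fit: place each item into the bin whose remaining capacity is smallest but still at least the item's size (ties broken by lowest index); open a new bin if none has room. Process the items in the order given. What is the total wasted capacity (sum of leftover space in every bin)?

Put 6 in bin 1; 6 remain.
Put 9 in bin 2; 3 remain.
Put 1 in bin 2; 2 remain.
Put 11 in bin 3; 1 remain.
Put 1 in bin 3; 0 remain.
Put 2 in bin 2; 0 remain.
Put 2 in bin 1; 4 remain.
Put 5 in bin 4; 7 remain.
Put 9 in bin 5; 3 remain.
Put 10 in bin 6; 2 remain.
Put 6 in bin 4; 1 remain.
6 bins × 12 = 72; used 62; unused 10.

10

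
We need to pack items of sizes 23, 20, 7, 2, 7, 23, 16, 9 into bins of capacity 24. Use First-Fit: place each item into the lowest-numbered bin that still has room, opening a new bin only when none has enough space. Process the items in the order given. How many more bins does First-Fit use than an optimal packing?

First-Fit: [23] [20,2] [7,7,9] [23] [16] → 5 bins.
Total size 107; any packing needs at least ⌈107/24⌉ = 5 bins.
So 5 is already optimal.

0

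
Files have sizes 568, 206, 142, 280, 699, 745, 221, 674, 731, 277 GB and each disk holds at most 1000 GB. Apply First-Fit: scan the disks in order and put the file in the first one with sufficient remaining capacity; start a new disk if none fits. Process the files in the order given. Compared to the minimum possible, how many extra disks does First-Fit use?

0

First-Fit: [568,206,142] [280,699] [745,221] [674,277] [731] → 5 disks.
Total size 4543 GB; any packing needs at least ⌈4543/1000⌉ = 5 disks.
So 5 is already optimal.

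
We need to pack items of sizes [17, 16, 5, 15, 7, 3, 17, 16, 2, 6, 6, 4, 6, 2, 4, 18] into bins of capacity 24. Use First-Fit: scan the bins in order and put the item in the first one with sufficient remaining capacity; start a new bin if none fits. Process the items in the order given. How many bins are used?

7 bins

bin 1: place 17, 7 left
bin 2: place 16, 8 left
bin 1: place 5, 2 left
bin 3: place 15, 9 left
bin 2: place 7, 1 left
bin 3: place 3, 6 left
bin 4: place 17, 7 left
bin 5: place 16, 8 left
bin 1: place 2, 0 left
bin 3: place 6, 0 left
bin 4: place 6, 1 left
bin 5: place 4, 4 left
bin 6: place 6, 18 left
bin 5: place 2, 2 left
bin 6: place 4, 14 left
bin 7: place 18, 6 left
Final bins: [17,5,2] [16,7] [15,3,6] [17,6] [16,4,2] [6,4] [18].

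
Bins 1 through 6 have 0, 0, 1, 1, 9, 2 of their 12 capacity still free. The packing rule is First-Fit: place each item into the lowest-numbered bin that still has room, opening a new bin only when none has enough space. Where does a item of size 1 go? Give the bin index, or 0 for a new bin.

3

Bins with room: bin 3 (1), bin 4 (1), bin 5 (9), bin 6 (2).
The first with room is bin 3.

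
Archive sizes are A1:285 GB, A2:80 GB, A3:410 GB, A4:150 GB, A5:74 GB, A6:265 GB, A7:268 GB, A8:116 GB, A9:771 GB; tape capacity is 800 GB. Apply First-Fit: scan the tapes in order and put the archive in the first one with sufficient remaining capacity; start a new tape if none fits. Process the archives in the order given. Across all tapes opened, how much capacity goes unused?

781

Put A1 (285 GB) in tape 1; 515 GB remain.
Put A2 (80 GB) in tape 1; 435 GB remain.
Put A3 (410 GB) in tape 1; 25 GB remain.
Put A4 (150 GB) in tape 2; 650 GB remain.
Put A5 (74 GB) in tape 2; 576 GB remain.
Put A6 (265 GB) in tape 2; 311 GB remain.
Put A7 (268 GB) in tape 2; 43 GB remain.
Put A8 (116 GB) in tape 3; 684 GB remain.
Put A9 (771 GB) in tape 4; 29 GB remain.
4 tapes × 800 GB = 3200 GB; used 2419 GB; unused 781 GB.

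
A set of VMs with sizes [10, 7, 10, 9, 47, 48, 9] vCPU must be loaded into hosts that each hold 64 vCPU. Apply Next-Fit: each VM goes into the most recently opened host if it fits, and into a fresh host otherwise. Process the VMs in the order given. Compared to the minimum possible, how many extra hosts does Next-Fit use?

Next-Fit: [10,7,10,9] [47] [48,9] → 3 hosts.
Total size 140 vCPU; any packing needs at least ⌈140/64⌉ = 3 hosts.
So 3 is already optimal.

0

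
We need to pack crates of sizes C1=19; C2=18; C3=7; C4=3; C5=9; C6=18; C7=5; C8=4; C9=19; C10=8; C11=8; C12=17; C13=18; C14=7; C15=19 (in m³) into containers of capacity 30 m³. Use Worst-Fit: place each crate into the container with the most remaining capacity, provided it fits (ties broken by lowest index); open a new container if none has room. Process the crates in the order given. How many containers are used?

7

Put C1 (19 m³) in container 1; 11 m³ remain.
Put C2 (18 m³) in container 2; 12 m³ remain.
Put C3 (7 m³) in container 2; 5 m³ remain.
Put C4 (3 m³) in container 1; 8 m³ remain.
Put C5 (9 m³) in container 3; 21 m³ remain.
Put C6 (18 m³) in container 3; 3 m³ remain.
Put C7 (5 m³) in container 1; 3 m³ remain.
Put C8 (4 m³) in container 2; 1 m³ remain.
Put C9 (19 m³) in container 4; 11 m³ remain.
Put C10 (8 m³) in container 4; 3 m³ remain.
Put C11 (8 m³) in container 5; 22 m³ remain.
Put C12 (17 m³) in container 5; 5 m³ remain.
Put C13 (18 m³) in container 6; 12 m³ remain.
Put C14 (7 m³) in container 6; 5 m³ remain.
Put C15 (19 m³) in container 7; 11 m³ remain.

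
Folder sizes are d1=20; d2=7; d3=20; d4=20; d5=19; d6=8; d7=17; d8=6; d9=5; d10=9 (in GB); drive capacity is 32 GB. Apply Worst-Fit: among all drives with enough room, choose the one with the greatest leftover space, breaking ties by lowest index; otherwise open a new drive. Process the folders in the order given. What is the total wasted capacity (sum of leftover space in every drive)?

drive 1: place d1 (20 GB), 12 GB left
drive 1: place d2 (7 GB), 5 GB left
drive 2: place d3 (20 GB), 12 GB left
drive 3: place d4 (20 GB), 12 GB left
drive 4: place d5 (19 GB), 13 GB left
drive 4: place d6 (8 GB), 5 GB left
drive 5: place d7 (17 GB), 15 GB left
drive 5: place d8 (6 GB), 9 GB left
drive 2: place d9 (5 GB), 7 GB left
drive 3: place d10 (9 GB), 3 GB left
5 drives × 32 GB = 160 GB; used 131 GB; unused 29 GB.

29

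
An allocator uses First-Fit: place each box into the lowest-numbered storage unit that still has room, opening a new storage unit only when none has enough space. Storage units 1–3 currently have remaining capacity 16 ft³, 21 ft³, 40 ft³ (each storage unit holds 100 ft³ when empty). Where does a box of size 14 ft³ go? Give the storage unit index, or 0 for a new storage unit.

1

Storage units with room: storage unit 1 (16 ft³), storage unit 2 (21 ft³), storage unit 3 (40 ft³).
The first with room is storage unit 1.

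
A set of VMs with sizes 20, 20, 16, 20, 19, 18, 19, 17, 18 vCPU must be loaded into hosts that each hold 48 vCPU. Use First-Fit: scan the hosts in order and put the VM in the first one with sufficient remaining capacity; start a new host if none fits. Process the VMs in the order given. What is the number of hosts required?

5

Put 20 vCPU in host 1; 28 vCPU remain.
Put 20 vCPU in host 1; 8 vCPU remain.
Put 16 vCPU in host 2; 32 vCPU remain.
Put 20 vCPU in host 2; 12 vCPU remain.
Put 19 vCPU in host 3; 29 vCPU remain.
Put 18 vCPU in host 3; 11 vCPU remain.
Put 19 vCPU in host 4; 29 vCPU remain.
Put 17 vCPU in host 4; 12 vCPU remain.
Put 18 vCPU in host 5; 30 vCPU remain.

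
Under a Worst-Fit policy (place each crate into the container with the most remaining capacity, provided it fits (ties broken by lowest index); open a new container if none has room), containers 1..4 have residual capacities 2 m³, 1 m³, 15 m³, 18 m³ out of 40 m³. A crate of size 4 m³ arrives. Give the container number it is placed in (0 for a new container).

4

Containers with room: container 3 (15 m³), container 4 (18 m³).
Most room is container 4 with 18 m³ free.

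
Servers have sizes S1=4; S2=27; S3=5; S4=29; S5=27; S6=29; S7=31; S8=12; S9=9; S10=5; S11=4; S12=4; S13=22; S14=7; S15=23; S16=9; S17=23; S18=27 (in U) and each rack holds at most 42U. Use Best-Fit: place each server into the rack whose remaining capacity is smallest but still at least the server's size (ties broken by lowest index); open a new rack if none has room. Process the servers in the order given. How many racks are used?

rack 1: place S1 (4U), 38U left
rack 1: place S2 (27U), 11U left
rack 1: place S3 (5U), 6U left
rack 2: place S4 (29U), 13U left
rack 3: place S5 (27U), 15U left
rack 4: place S6 (29U), 13U left
rack 5: place S7 (31U), 11U left
rack 2: place S8 (12U), 1U left
rack 5: place S9 (9U), 2U left
rack 1: place S10 (5U), 1U left
rack 4: place S11 (4U), 9U left
rack 4: place S12 (4U), 5U left
rack 6: place S13 (22U), 20U left
rack 3: place S14 (7U), 8U left
rack 7: place S15 (23U), 19U left
rack 7: place S16 (9U), 10U left
rack 8: place S17 (23U), 19U left
rack 9: place S18 (27U), 15U left
Final racks: [4,27,5,5] [29,12] [27,7] [29,4,4] [31,9] [22] [23,9] [23] [27].

9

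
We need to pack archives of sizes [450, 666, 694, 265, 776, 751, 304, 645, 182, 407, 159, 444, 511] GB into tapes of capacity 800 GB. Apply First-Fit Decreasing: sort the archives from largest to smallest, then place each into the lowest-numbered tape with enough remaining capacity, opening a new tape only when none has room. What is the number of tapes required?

9 tapes

Sorted descending: 776, 751, 694, 666, 645, 511, 450, 444, 407, 304, 265, 182, 159.
776 GB → tape 1 (remaining 24 GB)
751 GB → tape 2 (remaining 49 GB)
694 GB → tape 3 (remaining 106 GB)
666 GB → tape 4 (remaining 134 GB)
645 GB → tape 5 (remaining 155 GB)
511 GB → tape 6 (remaining 289 GB)
450 GB → tape 7 (remaining 350 GB)
444 GB → tape 8 (remaining 356 GB)
407 GB → tape 9 (remaining 393 GB)
304 GB → tape 7 (remaining 46 GB)
265 GB → tape 6 (remaining 24 GB)
182 GB → tape 8 (remaining 174 GB)
159 GB → tape 8 (remaining 15 GB)
Final tapes: [776] [751] [694] [666] [645] [511,265] [450,304] [444,182,159] [407].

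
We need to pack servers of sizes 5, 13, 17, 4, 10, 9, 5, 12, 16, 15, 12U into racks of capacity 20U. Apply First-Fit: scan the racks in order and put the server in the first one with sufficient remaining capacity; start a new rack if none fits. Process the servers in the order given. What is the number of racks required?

8

rack 1: place 5U, 15U left
rack 1: place 13U, 2U left
rack 2: place 17U, 3U left
rack 3: place 4U, 16U left
rack 3: place 10U, 6U left
rack 4: place 9U, 11U left
rack 3: place 5U, 1U left
rack 5: place 12U, 8U left
rack 6: place 16U, 4U left
rack 7: place 15U, 5U left
rack 8: place 12U, 8U left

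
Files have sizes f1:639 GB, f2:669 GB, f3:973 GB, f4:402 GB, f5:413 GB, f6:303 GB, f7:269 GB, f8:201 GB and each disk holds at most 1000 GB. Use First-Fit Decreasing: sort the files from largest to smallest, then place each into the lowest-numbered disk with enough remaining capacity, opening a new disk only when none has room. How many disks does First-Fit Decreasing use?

Sorted descending: 973, 669, 639, 413, 402, 303, 269, 201.
disk 1: place 973 GB, 27 GB left
disk 2: place 669 GB, 331 GB left
disk 3: place 639 GB, 361 GB left
disk 4: place 413 GB, 587 GB left
disk 4: place 402 GB, 185 GB left
disk 2: place 303 GB, 28 GB left
disk 3: place 269 GB, 92 GB left
disk 5: place 201 GB, 799 GB left

5 disks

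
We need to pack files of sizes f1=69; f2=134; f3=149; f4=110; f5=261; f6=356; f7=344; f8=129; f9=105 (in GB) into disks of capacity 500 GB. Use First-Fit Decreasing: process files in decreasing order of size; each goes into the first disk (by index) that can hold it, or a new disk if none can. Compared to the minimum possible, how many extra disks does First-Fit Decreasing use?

0

First-Fit Decreasing: [356,134] [344,149] [261,129,110] [105,69] → 4 disks.
Total size 1657 GB; any packing needs at least ⌈1657/500⌉ = 4 disks.
So 4 is already optimal.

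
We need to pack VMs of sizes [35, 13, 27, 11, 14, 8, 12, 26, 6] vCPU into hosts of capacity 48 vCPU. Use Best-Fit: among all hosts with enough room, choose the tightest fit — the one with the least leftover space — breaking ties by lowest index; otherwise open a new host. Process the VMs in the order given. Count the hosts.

4

Put 35 vCPU in host 1; 13 vCPU remain.
Put 13 vCPU in host 1; 0 vCPU remain.
Put 27 vCPU in host 2; 21 vCPU remain.
Put 11 vCPU in host 2; 10 vCPU remain.
Put 14 vCPU in host 3; 34 vCPU remain.
Put 8 vCPU in host 2; 2 vCPU remain.
Put 12 vCPU in host 3; 22 vCPU remain.
Put 26 vCPU in host 4; 22 vCPU remain.
Put 6 vCPU in host 3; 16 vCPU remain.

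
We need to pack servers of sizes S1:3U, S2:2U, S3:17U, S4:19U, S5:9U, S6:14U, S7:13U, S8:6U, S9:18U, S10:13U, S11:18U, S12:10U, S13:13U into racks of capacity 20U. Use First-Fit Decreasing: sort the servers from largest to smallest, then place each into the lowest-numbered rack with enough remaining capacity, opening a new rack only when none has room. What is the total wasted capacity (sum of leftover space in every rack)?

25

Sorted descending: 19, 18, 18, 17, 14, 13, 13, 13, 10, 9, 6, 3, 2.
Put 19U in rack 1; 1U remain.
Put 18U in rack 2; 2U remain.
Put 18U in rack 3; 2U remain.
Put 17U in rack 4; 3U remain.
Put 14U in rack 5; 6U remain.
Put 13U in rack 6; 7U remain.
Put 13U in rack 7; 7U remain.
Put 13U in rack 8; 7U remain.
Put 10U in rack 9; 10U remain.
Put 9U in rack 9; 1U remain.
Put 6U in rack 5; 0U remain.
Put 3U in rack 4; 0U remain.
Put 2U in rack 2; 0U remain.
9 racks × 20U = 180U; used 155U; unused 25U.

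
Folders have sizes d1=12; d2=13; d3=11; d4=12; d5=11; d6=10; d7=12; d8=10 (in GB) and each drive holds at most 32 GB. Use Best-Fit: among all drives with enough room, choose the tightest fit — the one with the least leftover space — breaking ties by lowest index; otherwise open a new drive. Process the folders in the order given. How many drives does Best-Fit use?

4 drives

Put d1 (12 GB) in drive 1; 20 GB remain.
Put d2 (13 GB) in drive 1; 7 GB remain.
Put d3 (11 GB) in drive 2; 21 GB remain.
Put d4 (12 GB) in drive 2; 9 GB remain.
Put d5 (11 GB) in drive 3; 21 GB remain.
Put d6 (10 GB) in drive 3; 11 GB remain.
Put d7 (12 GB) in drive 4; 20 GB remain.
Put d8 (10 GB) in drive 3; 1 GB remain.
Final drives: [12,13] [11,12] [11,10,10] [12].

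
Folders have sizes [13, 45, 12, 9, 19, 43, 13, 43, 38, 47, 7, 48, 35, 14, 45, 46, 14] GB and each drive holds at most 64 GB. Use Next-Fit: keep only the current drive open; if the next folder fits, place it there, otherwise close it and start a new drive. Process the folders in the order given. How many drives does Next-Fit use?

drive 1: place 13 GB, 51 GB left
drive 1: place 45 GB, 6 GB left
drive 2: place 12 GB, 52 GB left
drive 2: place 9 GB, 43 GB left
drive 2: place 19 GB, 24 GB left
drive 3: place 43 GB, 21 GB left
drive 3: place 13 GB, 8 GB left
drive 4: place 43 GB, 21 GB left
drive 5: place 38 GB, 26 GB left
drive 6: place 47 GB, 17 GB left
drive 6: place 7 GB, 10 GB left
drive 7: place 48 GB, 16 GB left
drive 8: place 35 GB, 29 GB left
drive 8: place 14 GB, 15 GB left
drive 9: place 45 GB, 19 GB left
drive 10: place 46 GB, 18 GB left
drive 10: place 14 GB, 4 GB left
Final drives: [13,45] [12,9,19] [43,13] [43] [38] [47,7] [48] [35,14] [45] [46,14].

10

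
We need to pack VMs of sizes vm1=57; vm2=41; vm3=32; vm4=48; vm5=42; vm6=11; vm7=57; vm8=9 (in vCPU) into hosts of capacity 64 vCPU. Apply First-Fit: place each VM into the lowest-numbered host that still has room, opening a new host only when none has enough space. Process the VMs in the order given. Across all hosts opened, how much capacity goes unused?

87

host 1: place vm1 (57 vCPU), 7 vCPU left
host 2: place vm2 (41 vCPU), 23 vCPU left
host 3: place vm3 (32 vCPU), 32 vCPU left
host 4: place vm4 (48 vCPU), 16 vCPU left
host 5: place vm5 (42 vCPU), 22 vCPU left
host 2: place vm6 (11 vCPU), 12 vCPU left
host 6: place vm7 (57 vCPU), 7 vCPU left
host 2: place vm8 (9 vCPU), 3 vCPU left
6 hosts × 64 vCPU = 384 vCPU; used 297 vCPU; unused 87 vCPU.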